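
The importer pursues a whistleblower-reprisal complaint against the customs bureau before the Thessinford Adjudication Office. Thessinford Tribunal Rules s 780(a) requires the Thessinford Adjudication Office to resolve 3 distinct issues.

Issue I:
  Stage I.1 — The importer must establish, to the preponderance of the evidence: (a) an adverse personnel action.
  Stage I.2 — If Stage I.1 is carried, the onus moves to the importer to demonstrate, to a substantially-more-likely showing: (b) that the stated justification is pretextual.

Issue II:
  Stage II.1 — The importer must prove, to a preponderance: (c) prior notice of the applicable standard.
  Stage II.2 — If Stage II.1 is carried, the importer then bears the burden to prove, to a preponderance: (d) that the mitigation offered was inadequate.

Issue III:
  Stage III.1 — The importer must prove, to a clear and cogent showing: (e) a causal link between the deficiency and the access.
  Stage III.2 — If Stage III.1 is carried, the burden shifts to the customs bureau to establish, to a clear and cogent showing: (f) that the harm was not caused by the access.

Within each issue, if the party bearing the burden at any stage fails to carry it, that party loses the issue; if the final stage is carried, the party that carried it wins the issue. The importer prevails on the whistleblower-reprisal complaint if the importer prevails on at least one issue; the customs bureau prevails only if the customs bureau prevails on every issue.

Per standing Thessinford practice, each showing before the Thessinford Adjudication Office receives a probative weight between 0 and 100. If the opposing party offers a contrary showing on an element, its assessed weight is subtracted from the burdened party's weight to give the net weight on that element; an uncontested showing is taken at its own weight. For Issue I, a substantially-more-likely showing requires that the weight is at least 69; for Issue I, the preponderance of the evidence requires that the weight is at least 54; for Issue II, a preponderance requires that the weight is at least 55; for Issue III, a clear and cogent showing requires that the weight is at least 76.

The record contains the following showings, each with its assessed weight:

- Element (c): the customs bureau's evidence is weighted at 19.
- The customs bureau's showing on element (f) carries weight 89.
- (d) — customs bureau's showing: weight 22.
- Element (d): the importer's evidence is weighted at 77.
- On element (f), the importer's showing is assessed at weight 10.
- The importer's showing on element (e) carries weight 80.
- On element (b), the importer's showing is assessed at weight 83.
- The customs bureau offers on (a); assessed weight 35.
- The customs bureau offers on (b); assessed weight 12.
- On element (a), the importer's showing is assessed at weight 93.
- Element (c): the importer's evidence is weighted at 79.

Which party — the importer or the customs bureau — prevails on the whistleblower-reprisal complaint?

— Issue I —
At Stage I.1 the importer must meet the preponderance of the evidence (weight is at least 54): on (a) the weight is 93 less the opposing 35 gives net 58, which does reach 54, so (a) meets the standard.
  All elements met. The importer retains the burden for Stage I.2.
At Stage I.2 the importer must meet a substantially-more-likely showing (weight is at least 69): on (b) the weight is 83 less the opposing 12 gives net 71, which does reach 69, so (b) meets the standard.
  Stage I.2 carried; the final stage is satisfied.
With every stage satisfied, the importer prevails on this issue.
— Issue II —
Stage II.1 — burden on importer; standard: a preponderance (weight is at least 55).
    (c): 79 − 19 = 60 ≥ 55 [met]
  All elements met. The importer retains the burden for Stage II.2.
Stage II.2 — burden on importer; standard: a preponderance (weight is at least 55).
    (d): 77 − 22 = 55 ≥ 55 [met]
  Stage II.2 carried; the final stage is satisfied.
All stages carried — the importer prevails on this issue.
— Issue III —
Stage III.1 (importer, a clear and cogent showing, weight is at least 76): (e) 80 ≥ 76 — meets.
  All elements met. The burden passes to the customs bureau.
Stage III.2 (customs bureau, a clear and cogent showing, weight is at least 76): (f) net 89−10=79 ≥ 76 — meets.
  The customs bureau carries the last stage.
All stages carried — the customs bureau prevails on this issue.
Per-issue: Issue I → importer; Issue II → importer; Issue III → customs bureau. The importer must prevail on at least one issue; overall, the importer prevails.

importer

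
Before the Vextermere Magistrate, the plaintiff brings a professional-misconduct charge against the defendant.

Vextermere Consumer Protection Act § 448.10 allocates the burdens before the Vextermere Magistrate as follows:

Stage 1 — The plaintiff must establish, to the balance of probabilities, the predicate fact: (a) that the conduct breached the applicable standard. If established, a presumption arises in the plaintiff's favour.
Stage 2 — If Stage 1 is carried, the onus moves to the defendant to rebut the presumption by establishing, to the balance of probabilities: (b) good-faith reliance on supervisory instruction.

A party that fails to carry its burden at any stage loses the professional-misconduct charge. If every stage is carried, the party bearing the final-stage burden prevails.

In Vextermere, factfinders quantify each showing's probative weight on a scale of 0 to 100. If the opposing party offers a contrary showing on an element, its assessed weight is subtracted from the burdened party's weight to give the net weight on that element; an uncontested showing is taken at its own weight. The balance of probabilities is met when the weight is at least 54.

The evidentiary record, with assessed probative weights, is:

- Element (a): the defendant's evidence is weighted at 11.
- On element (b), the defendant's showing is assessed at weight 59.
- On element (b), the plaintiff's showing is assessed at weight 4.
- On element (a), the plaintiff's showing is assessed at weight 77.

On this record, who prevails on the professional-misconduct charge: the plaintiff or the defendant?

At Stage 1 the plaintiff must meet the balance of probabilities (weight is at least 54): on (a) the weight is 77 less the opposing 11 gives net 66, which does reach 54, so (a) meets the standard.
  Stage 1 is satisfied; the onus moves to the defendant.
At Stage 2 the defendant must meet the balance of probabilities (weight is at least 54): on (b) the weight is 59 less the opposing 4 gives net 55, ≥ 54, so (b) meets the standard.
  All elements met at the final stage.
With every stage satisfied, the defendant prevails.

defendant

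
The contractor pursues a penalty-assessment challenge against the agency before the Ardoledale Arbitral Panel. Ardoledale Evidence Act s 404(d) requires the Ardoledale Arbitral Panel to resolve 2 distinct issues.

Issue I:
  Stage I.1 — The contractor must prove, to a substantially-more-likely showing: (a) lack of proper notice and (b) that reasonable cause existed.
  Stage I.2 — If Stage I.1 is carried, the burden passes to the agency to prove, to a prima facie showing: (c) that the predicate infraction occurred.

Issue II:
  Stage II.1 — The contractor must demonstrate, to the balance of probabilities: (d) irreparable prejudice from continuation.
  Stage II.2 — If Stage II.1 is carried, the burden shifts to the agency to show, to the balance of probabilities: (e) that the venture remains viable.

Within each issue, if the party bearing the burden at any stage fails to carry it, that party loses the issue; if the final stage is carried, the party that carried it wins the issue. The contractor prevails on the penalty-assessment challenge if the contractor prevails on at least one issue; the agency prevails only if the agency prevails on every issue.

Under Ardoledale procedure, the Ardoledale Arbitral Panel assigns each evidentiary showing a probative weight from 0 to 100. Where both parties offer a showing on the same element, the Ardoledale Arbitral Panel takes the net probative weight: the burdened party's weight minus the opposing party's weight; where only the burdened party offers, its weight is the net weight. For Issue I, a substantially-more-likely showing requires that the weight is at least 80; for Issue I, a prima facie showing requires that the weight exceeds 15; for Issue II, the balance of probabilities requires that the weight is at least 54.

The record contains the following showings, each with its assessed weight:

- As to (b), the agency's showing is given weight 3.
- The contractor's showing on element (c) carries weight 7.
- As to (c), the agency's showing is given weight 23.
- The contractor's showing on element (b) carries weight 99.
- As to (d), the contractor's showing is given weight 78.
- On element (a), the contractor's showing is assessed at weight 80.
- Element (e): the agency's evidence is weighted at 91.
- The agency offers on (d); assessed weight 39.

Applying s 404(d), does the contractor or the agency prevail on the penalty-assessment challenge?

— Issue I —
Stage I.1 (contractor, a substantially-more-likely showing, weight is at least 80): (a) 80 ≥ 80 — meets; (b) net 99−3=96 ≥ 80 — meets.
  Stage I.1 carried; the burden shifts to the agency.
Stage I.2 (agency, a prima facie showing, weight exceeds 15): (c) net 23−7=16 > 15 — meets.
  The agency carries the last stage.
All stages carried — the agency prevails on this issue.
— Issue II —
At Stage II.1 the contractor must meet the balance of probabilities (weight is at least 54): on (d) the weight is 78 less the opposing 39 gives net 39, < 54, so (d) does not meet the standard.
  Not every element is met, so the contractor fails to carry Stage II.1.
The analysis ends at Stage II.1; the agency prevails on this issue.
Per-issue: Issue I → agency; Issue II → agency. The contractor must prevail on at least one issue; overall, the agency prevails.

agency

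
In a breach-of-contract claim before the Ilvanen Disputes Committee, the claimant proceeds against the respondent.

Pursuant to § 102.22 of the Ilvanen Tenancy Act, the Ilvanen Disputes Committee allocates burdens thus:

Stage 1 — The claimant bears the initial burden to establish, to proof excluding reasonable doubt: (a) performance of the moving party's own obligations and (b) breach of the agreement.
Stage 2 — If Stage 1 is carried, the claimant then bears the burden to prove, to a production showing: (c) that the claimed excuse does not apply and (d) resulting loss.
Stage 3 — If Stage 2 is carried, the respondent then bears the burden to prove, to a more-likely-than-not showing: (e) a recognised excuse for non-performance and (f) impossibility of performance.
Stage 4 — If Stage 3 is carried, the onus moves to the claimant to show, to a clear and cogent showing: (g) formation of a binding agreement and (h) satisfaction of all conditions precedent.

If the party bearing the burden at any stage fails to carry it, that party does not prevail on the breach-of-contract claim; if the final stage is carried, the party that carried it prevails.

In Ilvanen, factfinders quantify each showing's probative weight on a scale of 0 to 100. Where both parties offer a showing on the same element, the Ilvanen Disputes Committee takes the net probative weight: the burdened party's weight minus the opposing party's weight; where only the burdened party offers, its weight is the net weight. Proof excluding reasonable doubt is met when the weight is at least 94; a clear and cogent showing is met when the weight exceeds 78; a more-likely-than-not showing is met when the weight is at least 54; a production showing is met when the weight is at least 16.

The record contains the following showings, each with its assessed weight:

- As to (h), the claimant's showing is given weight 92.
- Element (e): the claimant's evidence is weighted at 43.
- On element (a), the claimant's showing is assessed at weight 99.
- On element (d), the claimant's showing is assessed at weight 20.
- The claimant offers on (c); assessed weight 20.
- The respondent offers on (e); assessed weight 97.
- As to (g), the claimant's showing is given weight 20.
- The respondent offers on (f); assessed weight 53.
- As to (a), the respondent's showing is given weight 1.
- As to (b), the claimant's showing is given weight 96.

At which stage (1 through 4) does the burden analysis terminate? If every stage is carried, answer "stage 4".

Stage 1 (claimant, proof excluding reasonable doubt, weight is at least 94): (a) net 99−1=98 ≥ 94 — meets; (b) 96 ≥ 94 — meets.
  Stage 1 carried; the burden remains with the claimant.
Stage 2 (claimant, a production showing, weight is at least 16): (c) 20 ≥ 16 — meets; (d) 20 ≥ 16 — meets.
  All elements met. The burden passes to the respondent.
Stage 3 (respondent, a more-likely-than-not showing, weight is at least 54): (e) net 97−43=54 ≥ 54 — meets; (f) 53 < 54 — fails.
  The respondent does not carry Stage 3.
The analysis ends at Stage 3; the claimant prevails.

stage 3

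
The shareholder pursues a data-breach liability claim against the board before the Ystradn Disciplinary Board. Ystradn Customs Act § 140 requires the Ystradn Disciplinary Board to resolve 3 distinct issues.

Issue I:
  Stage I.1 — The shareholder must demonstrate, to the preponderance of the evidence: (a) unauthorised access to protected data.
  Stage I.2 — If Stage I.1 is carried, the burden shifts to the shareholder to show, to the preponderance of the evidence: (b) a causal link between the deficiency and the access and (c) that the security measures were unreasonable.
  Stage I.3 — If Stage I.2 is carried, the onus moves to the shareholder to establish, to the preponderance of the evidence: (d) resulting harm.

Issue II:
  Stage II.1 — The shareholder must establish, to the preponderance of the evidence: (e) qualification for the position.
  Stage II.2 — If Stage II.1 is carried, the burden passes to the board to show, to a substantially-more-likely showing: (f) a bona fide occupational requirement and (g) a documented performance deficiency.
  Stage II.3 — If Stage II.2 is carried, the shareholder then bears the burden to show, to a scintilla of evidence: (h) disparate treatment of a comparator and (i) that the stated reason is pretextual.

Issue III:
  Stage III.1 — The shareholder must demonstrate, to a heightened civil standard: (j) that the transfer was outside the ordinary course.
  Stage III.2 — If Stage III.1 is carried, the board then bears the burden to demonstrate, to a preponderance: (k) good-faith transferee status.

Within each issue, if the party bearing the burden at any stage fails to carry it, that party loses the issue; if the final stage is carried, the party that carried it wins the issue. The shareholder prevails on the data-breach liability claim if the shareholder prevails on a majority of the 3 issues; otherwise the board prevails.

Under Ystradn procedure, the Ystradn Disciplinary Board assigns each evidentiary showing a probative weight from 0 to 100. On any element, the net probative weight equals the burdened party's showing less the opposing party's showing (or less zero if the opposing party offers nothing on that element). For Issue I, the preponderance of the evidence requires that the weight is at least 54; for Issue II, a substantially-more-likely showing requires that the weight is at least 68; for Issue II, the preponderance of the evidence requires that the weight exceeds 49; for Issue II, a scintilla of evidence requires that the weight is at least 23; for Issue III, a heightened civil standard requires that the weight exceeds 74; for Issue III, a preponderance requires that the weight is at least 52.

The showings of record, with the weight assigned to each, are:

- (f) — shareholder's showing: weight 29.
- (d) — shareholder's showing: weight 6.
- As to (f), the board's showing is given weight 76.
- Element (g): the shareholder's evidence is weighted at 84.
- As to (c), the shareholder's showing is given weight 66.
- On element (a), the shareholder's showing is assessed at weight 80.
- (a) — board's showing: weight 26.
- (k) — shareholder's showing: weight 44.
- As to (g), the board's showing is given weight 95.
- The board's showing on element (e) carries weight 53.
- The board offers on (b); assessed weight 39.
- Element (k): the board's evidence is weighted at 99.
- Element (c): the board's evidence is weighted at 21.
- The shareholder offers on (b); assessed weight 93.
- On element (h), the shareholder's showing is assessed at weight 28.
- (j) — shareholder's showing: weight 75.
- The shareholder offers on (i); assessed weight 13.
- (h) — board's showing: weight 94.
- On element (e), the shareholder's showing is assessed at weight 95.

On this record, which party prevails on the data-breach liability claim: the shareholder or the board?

board

— Issue I —
At Stage I.1 the shareholder must meet the preponderance of the evidence (weight is at least 54): on (a) the weight is 80 less the opposing 26 gives net 54, ≥ 54, so (a) meets the standard.
  Stage I.1 is satisfied; the shareholder continues to bear the burden.
At Stage I.2 the shareholder must meet the preponderance of the evidence (weight is at least 54): on (b) the weight is 93 less the opposing 39 gives net 54, ≥ 54, so (b) meets the standard; on (c) the weight is 66 less the opposing 21 gives net 45, which does not reach 54, so (c) does not meet the standard.
  Stage I.2 not carried; the shareholder fails its burden.
The analysis ends at Stage I.2; the board prevails on this issue.
— Issue II —
At Stage II.1 the shareholder must meet the preponderance of the evidence (weight exceeds 49): on (e) the weight is 95 less the opposing 53 gives net 42, ≤ 49, so (e) does not meet the standard.
  Not every element is met, so the shareholder fails to carry Stage II.1.
The analysis ends at Stage II.1; the board prevails on this issue.
— Issue III —
At Stage III.1 the shareholder must meet a heightened civil standard (weight exceeds 74): on (j) the weight is 75, which does exceed 74, so (j) meets the standard.
  Stage III.1 carried; the burden shifts to the board.
At Stage III.2 the board must meet a preponderance (weight is at least 52): on (k) the weight is 99 less the opposing 44 gives net 55, which does reach 52, so (k) meets the standard.
  All elements met at the final stage.
All stages carried — the board prevails on this issue.
Per-issue: Issue I → board; Issue II → board; Issue III → board. The shareholder must prevail on a majority of issues; overall, the board prevails.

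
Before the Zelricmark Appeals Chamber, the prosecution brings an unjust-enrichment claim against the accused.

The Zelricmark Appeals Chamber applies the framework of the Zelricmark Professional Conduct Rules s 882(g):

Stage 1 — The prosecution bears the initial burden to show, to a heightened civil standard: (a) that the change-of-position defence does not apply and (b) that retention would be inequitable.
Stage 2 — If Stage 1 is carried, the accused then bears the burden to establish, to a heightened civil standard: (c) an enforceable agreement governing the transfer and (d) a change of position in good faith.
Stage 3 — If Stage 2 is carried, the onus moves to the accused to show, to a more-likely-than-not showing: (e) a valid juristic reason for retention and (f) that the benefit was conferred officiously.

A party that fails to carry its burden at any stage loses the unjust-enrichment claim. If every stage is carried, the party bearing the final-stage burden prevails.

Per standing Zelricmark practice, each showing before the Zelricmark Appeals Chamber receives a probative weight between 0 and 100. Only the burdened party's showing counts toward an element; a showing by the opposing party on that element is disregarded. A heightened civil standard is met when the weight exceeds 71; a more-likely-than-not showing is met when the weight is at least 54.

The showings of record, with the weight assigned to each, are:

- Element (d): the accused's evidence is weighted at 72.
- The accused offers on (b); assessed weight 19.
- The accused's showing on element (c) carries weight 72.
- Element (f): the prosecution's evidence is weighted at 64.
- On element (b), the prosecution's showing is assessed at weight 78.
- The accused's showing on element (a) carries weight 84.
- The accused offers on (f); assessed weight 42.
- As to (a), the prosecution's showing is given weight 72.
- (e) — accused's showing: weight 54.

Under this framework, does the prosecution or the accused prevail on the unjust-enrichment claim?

prosecution

At Stage 1 the prosecution must meet a heightened civil standard (weight exceeds 71): on (a) the weight is 72 (the accused's 84 is given no effect), which does exceed 71, so (a) meets the standard; on (b) the weight is 78 (the accused's 19 is given no effect), > 71, so (b) meets the standard.
  All elements met. The burden passes to the accused.
At Stage 2 the accused must meet a heightened civil standard (weight exceeds 71): on (c) the weight is 72, which does exceed 71, so (c) meets the standard; on (d) the weight is 72, > 71, so (d) meets the standard.
  Stage 2 carried; the burden remains with the accused.
At Stage 3 the accused must meet a more-likely-than-not showing (weight is at least 54): on (e) the weight is 54, which does reach 54, so (e) meets the standard; on (f) the weight is 42 (the prosecution's 64 is given no effect), which does not reach 54, so (f) does not meet the standard.
  Not every element is met, so the accused fails to carry Stage 3.
The prosecution prevails.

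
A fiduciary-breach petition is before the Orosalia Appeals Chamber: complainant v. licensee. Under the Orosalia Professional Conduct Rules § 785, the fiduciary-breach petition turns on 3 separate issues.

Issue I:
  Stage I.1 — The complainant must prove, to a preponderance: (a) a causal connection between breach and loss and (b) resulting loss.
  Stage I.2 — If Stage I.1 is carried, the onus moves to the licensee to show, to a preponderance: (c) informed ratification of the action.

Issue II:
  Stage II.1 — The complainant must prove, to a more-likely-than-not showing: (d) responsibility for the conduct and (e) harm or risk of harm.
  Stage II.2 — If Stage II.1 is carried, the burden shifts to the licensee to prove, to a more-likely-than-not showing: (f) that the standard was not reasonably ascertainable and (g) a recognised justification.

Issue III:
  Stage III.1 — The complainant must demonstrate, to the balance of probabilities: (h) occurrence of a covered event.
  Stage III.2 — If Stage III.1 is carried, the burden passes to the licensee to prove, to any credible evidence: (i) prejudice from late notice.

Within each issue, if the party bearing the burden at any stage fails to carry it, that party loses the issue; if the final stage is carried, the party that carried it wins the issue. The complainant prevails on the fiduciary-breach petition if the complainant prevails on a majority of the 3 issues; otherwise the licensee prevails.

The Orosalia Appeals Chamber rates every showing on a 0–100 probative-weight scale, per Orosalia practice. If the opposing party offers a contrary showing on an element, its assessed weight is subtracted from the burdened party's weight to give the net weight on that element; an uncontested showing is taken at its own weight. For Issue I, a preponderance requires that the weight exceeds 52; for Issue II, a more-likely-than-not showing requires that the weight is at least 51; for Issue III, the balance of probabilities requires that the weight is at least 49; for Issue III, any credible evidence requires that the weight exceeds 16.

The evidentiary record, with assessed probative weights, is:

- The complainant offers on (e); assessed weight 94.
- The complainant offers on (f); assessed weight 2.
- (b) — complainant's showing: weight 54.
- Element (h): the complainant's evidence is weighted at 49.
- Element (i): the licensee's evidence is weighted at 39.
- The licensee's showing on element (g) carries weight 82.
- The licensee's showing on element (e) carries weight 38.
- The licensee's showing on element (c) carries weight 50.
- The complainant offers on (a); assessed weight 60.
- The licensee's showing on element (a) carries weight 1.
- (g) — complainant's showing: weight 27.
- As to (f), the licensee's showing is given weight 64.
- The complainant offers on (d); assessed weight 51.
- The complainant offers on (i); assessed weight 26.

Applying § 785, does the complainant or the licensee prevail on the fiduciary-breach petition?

complainant

— Issue I —
Stage I.1 (complainant, a preponderance, weight exceeds 52): (a) net 60−1=59 > 52 — meets; (b) 54 > 52 — meets.
  Stage I.1 is satisfied; the onus moves to the licensee.
Stage I.2 (licensee, a preponderance, weight exceeds 52): (c) 50 ≤ 52 — fails.
  Stage I.2 not carried; the licensee fails its burden.
So the complainant prevails on this issue.
— Issue II —
At Stage II.1 the complainant must meet a more-likely-than-not showing (weight is at least 51): on (d) the weight is 51, which does reach 51, so (d) meets the standard; on (e) the weight is 94 less the opposing 38 gives net 56, which does reach 51, so (e) meets the standard.
  All elements met. The burden passes to the licensee.
At Stage II.2 the licensee must meet a more-likely-than-not showing (weight is at least 51): on (f) the weight is 64 less the opposing 2 gives net 62, ≥ 51, so (f) meets the standard; on (g) the weight is 82 less the opposing 27 gives net 55, which does reach 51, so (g) meets the standard.
  All elements met at the final stage.
All stages carried — the licensee prevails on this issue.
— Issue III —
Stage III.1 (complainant, the balance of probabilities, weight is at least 49): (h) 49 ≥ 49 — meets.
  The complainant carries Stage III.1; the licensee now bears the burden.
Stage III.2 (licensee, any credible evidence, weight exceeds 16): (i) net 39−26=13 ≤ 16 — fails.
  The licensee does not carry Stage III.2.
The complainant prevails on this issue.
Per-issue: Issue I → complainant; Issue II → licensee; Issue III → complainant. The complainant must prevail on a majority of issues; overall, the complainant prevails.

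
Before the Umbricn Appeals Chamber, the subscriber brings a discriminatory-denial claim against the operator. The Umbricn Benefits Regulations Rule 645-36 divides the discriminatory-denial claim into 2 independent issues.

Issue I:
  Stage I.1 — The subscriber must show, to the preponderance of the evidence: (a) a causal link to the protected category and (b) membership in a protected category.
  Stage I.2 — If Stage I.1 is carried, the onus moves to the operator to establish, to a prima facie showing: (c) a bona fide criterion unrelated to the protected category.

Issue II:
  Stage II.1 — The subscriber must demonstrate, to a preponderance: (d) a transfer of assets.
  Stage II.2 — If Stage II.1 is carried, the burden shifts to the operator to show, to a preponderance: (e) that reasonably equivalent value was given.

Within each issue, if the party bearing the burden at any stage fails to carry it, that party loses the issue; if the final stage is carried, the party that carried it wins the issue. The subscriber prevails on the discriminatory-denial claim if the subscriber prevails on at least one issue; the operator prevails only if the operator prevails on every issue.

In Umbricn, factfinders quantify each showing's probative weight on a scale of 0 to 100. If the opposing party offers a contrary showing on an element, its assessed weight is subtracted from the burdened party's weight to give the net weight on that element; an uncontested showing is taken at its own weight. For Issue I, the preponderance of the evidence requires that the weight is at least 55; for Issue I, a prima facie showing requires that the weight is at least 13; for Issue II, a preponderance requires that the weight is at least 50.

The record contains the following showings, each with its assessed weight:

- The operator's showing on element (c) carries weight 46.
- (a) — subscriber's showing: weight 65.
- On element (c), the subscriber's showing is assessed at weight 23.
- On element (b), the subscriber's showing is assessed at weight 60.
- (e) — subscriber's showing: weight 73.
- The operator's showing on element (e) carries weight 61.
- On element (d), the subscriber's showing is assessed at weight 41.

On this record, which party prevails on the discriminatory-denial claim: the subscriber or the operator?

— Issue I —
Stage I.1 (subscriber, the preponderance of the evidence, weight is at least 55): (a) 65 ≥ 55 — meets; (b) 60 ≥ 55 — meets.
  Stage I.1 carried; the burden shifts to the operator.
Stage I.2 (operator, a prima facie showing, weight is at least 13): (c) net 46−23=23 ≥ 13 — meets.
  The operator carries the last stage.
All stages carried — the operator prevails on this issue.
— Issue II —
At Stage II.1 the subscriber must meet a preponderance (weight is at least 50): on (d) the weight is 41, which does not reach 50, so (d) does not meet the standard.
  Not every element is met, so the subscriber fails to carry Stage II.1.
So the operator prevails on this issue.
Per-issue: Issue I → operator; Issue II → operator. The subscriber must prevail on at least one issue; overall, the operator prevails.

operator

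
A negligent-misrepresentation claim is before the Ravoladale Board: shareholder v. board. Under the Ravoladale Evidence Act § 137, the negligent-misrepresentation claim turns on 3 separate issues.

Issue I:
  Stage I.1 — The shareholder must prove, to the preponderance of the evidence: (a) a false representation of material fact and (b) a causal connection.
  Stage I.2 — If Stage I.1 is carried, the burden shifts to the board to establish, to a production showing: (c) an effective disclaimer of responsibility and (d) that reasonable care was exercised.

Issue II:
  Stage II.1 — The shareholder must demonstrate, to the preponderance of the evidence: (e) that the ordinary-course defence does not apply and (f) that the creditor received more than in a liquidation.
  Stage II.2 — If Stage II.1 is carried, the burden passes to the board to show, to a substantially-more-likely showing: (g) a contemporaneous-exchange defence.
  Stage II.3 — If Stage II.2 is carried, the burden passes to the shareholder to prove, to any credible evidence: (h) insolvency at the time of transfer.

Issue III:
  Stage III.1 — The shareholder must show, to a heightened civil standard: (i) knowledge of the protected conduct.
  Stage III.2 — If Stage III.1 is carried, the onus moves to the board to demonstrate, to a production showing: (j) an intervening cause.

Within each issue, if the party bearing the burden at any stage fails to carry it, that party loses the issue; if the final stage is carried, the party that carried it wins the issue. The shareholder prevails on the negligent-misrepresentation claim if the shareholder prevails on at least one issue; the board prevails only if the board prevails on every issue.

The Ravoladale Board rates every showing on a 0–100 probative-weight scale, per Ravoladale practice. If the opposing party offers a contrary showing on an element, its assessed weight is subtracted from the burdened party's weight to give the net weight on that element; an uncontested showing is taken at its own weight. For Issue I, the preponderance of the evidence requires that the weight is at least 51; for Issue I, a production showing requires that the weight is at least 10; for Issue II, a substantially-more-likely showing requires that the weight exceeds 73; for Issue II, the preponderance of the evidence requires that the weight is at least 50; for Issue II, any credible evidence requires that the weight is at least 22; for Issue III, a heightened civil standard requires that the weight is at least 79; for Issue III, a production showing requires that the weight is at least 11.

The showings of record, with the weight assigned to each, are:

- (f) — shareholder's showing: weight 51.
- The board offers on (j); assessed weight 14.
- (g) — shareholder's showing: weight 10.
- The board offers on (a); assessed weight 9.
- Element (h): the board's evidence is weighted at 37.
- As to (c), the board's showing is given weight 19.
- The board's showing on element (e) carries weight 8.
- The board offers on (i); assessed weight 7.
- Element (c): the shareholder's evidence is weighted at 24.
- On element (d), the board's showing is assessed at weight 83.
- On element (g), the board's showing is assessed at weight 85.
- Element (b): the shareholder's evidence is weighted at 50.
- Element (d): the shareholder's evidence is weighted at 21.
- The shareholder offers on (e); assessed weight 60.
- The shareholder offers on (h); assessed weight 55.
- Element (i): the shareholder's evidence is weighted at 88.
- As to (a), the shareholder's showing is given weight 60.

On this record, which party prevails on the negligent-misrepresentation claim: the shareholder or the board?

board

— Issue I —
At Stage I.1 the shareholder must meet the preponderance of the evidence (weight is at least 51): on (a) the weight is 60 less the opposing 9 gives net 51, which does reach 51, so (a) meets the standard; on (b) the weight is 50, which does not reach 51, so (b) does not meet the standard.
  Stage I.1 not carried; the shareholder fails its burden.
The board prevails on this issue.
— Issue II —
At Stage II.1 the shareholder must meet the preponderance of the evidence (weight is at least 50): on (e) the weight is 60 less the opposing 8 gives net 52, ≥ 50, so (e) meets the standard; on (f) the weight is 51, which does reach 50, so (f) meets the standard.
  Stage II.1 carried; the burden shifts to the board.
At Stage II.2 the board must meet a substantially-more-likely showing (weight exceeds 73): on (g) the weight is 85 less the opposing 10 gives net 75, which does exceed 73, so (g) meets the standard.
  All elements met. The burden passes to the shareholder.
At Stage II.3 the shareholder must meet any credible evidence (weight is at least 22): on (h) the weight is 55 less the opposing 37 gives net 18, which does not reach 22, so (h) does not meet the standard.
  The shareholder does not carry Stage II.3.
The board prevails on this issue.
— Issue III —
At Stage III.1 the shareholder must meet a heightened civil standard (weight is at least 79): on (i) the weight is 88 less the opposing 7 gives net 81, which does reach 79, so (i) meets the standard.
  Stage III.1 is satisfied; the onus moves to the board.
At Stage III.2 the board must meet a production showing (weight is at least 11): on (j) the weight is 14, which does reach 11, so (j) meets the standard.
  The board carries the last stage.
All stages carried — the board prevails on this issue.
Per-issue: Issue I → board; Issue II → board; Issue III → board. The shareholder must prevail on at least one issue; overall, the board prevails.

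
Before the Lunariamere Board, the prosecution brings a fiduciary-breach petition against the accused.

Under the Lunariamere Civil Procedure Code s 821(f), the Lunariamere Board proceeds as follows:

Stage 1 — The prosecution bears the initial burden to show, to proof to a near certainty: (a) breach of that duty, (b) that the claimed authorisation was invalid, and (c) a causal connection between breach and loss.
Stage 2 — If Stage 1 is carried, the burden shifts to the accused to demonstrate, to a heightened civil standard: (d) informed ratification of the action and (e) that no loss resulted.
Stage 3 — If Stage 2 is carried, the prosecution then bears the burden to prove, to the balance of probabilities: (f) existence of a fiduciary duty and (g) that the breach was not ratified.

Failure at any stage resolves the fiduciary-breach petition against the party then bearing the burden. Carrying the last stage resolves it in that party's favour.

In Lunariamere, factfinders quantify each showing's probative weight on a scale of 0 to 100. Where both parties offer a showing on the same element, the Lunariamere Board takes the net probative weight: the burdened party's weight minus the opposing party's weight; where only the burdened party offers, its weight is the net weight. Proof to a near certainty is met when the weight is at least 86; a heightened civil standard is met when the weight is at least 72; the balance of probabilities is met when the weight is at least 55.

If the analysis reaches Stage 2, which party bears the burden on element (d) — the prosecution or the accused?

accused

Stage 2's rule assigns the burden to the accused (to a heightened civil standard).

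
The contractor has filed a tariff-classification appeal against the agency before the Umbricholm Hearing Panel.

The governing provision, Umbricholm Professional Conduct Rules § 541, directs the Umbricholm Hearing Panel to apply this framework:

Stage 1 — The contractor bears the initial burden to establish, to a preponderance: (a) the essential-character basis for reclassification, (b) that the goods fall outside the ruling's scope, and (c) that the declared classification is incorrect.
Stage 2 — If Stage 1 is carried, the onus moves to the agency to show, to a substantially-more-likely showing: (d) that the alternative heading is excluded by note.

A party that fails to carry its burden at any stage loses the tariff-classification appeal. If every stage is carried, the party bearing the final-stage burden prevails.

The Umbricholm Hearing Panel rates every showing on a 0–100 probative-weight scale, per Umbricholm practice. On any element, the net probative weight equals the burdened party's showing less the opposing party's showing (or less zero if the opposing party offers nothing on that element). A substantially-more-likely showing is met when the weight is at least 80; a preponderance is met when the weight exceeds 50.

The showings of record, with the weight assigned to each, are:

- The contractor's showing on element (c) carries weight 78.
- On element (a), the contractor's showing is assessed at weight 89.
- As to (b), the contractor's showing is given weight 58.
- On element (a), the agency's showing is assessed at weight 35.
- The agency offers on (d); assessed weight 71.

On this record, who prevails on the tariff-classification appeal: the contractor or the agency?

Stage 1 (contractor, a preponderance, weight exceeds 50): (a) net 89−35=54 > 50 — meets; (b) 58 > 50 — meets; (c) 78 > 50 — meets.
  All elements met. The burden passes to the agency.
Stage 2 (agency, a substantially-more-likely showing, weight is at least 80): (d) 71 < 80 — fails.
  Not every element is met, so the agency fails to carry Stage 2.
The contractor prevails.

contractor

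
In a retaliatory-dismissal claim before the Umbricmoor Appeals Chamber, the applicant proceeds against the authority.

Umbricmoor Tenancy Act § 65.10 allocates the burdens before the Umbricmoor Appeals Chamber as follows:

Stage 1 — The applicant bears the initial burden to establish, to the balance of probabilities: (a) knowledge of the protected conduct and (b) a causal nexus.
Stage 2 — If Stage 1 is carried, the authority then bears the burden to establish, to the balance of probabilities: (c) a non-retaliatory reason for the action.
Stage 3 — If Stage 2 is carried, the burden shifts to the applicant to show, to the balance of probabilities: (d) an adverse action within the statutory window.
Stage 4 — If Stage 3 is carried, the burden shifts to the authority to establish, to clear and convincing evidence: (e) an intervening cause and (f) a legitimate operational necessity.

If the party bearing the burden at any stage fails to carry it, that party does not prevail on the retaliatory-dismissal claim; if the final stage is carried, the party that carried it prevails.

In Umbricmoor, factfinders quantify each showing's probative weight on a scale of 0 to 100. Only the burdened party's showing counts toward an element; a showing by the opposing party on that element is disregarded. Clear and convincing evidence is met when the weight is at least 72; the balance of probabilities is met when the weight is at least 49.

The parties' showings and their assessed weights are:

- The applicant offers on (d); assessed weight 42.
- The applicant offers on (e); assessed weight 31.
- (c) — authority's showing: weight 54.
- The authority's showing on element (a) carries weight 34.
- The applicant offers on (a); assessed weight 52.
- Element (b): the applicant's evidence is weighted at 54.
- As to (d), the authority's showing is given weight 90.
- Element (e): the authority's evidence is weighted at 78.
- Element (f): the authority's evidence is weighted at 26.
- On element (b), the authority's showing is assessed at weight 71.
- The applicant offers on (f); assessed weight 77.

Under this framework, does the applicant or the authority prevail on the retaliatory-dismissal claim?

authority

At Stage 1 the applicant must meet the balance of probabilities (weight is at least 49): on (a) the weight is 52 (the authority's 34 is given no effect), ≥ 49, so (a) meets the standard; on (b) the weight is 54 (the authority's 71 is given no effect), which does reach 49, so (b) meets the standard.
  Stage 1 carried; the burden shifts to the authority.
At Stage 2 the authority must meet the balance of probabilities (weight is at least 49): on (c) the weight is 54, which does reach 49, so (c) meets the standard.
  All elements met. The burden passes to the applicant.
At Stage 3 the applicant must meet the balance of probabilities (weight is at least 49): on (d) the weight is 42 (the authority's 90 is given no effect), which does not reach 49, so (d) does not meet the standard.
  Not every element is met, so the applicant fails to carry Stage 3.
The analysis ends at Stage 3; the authority prevails.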